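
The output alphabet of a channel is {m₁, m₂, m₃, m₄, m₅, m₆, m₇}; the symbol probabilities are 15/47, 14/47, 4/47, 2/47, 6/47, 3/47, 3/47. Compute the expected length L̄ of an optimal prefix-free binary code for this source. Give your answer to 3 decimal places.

2.489 bits/symbol

Repeatedly combine the two least-probable nodes; the expected code length is the sum of the merged weights.
merge 2/47 + 3/47 → 5/47
merge 3/47 + 4/47 → 7/47
merge 5/47 + 6/47 → 11/47
merge 7/47 + 11/47 → 18/47
merge 14/47 + 15/47 → 29/47
merge 18/47 + 29/47 → 1
L = 5/47 + 7/47 + 11/47 + 18/47 + 29/47 + 1 = 117/47 ≈ 2.489 bits/symbol.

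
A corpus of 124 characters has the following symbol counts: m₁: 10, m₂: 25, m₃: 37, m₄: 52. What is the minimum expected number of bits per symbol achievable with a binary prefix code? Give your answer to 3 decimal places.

Probabilities are the counts divided by 124.
Repeatedly combine the two least-probable nodes; the expected code length is the sum of the merged weights.
merge 5/62 + 25/124 → 35/124
merge 35/124 + 37/124 → 18/31
merge 13/31 + 18/31 → 1
L = 35/124 + 18/31 + 1 = 231/124 ≈ 1.863 bits/symbol.

1.863 bits/symbol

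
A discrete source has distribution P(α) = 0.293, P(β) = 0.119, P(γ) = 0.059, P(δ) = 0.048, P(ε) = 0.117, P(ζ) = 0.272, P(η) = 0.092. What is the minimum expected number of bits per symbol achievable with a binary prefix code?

2.542 bits/symbol

Repeatedly combine the two least-probable nodes; the expected code length is the sum of the merged weights.
merge 6/125 + 59/1000 → 107/1000
merge 23/250 + 107/1000 → 199/1000
merge 117/1000 + 119/1000 → 59/250
merge 199/1000 + 59/250 → 87/200
merge 34/125 + 293/1000 → 113/200
merge 87/200 + 113/200 → 1
L = 107/1000 + 199/1000 + 59/250 + 87/200 + 113/200 + 1 = 1271/500 = 2.542 bits/symbol.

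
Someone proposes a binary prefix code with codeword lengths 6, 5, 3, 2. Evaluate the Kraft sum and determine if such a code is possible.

0.421875; yes

With common denominator 2^6 = 64: Σ 2^(−ℓᵢ) = 1/64 + 2/64 + 8/64 + 16/64 = 27/64 = 0.421875.
Kraft's inequality requires Σ ≤ 1; here Σ = 0.421875 ≤ 1, so such a prefix code exists.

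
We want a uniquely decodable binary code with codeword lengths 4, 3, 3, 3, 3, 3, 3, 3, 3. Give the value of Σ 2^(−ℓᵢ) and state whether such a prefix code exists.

With common denominator 2^4 = 16: Σ 2^(−ℓᵢ) = 1/16 + 2/16 + 2/16 + 2/16 + 2/16 + 2/16 + 2/16 + 2/16 + 2/16 = 17/16 = 1.0625.
Kraft's inequality requires Σ ≤ 1; here Σ = 1.0625 > 1, so no such prefix code exists.

1.0625; no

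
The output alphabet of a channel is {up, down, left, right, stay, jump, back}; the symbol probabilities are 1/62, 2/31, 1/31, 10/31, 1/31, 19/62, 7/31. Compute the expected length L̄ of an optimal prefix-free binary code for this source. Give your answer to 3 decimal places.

Repeatedly combine the two least-probable nodes; the expected code length is the sum of the merged weights.
merge 1/62 + 1/31 → 3/62
merge 1/31 + 3/62 → 5/62
merge 2/31 + 5/62 → 9/62
merge 9/62 + 7/31 → 23/62
merge 19/62 + 10/31 → 39/62
merge 23/62 + 39/62 → 1
L = 3/62 + 5/62 + 9/62 + 23/62 + 39/62 + 1 = 141/62 ≈ 2.274 bits/symbol.

2.274 bits/symbol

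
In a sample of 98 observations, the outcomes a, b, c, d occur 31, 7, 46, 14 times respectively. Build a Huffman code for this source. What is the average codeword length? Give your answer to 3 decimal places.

1.745 bits/symbol

Probabilities are the counts divided by 98.
Repeatedly combine the two least-probable nodes; the expected code length is the sum of the merged weights.
merge 1/14 + 1/7 → 3/14
merge 3/14 + 31/98 → 26/49
merge 23/49 + 26/49 → 1
L = 3/14 + 26/49 + 1 = 171/98 ≈ 1.745 bits/symbol.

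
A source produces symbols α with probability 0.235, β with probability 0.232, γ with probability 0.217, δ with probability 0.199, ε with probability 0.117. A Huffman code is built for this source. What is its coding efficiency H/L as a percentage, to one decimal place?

Entropy H = −Σ p log₂ p ≈ 2.2840 bits.
Huffman merges: 117/1000+199/1000→79/250; 217/1000+29/125→449/1000; 47/200+79/250→551/1000; 449/1000+551/1000→1. L = 579/250 ≈ 2.3160.
Efficiency = H/L = 2.2840/2.3160 = 98.6%.

98.6%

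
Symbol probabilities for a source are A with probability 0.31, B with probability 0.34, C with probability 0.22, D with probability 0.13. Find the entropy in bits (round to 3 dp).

1.916 bits

H = −Σ pᵢ log₂ pᵢ.
−0.31·log₂(0.31) = 0.5238
−0.34·log₂(0.34) = 0.5292
−0.22·log₂(0.22) = 0.4806
−0.13·log₂(0.13) = 0.3826
Sum ≈ 1.9162 → 1.916 bits.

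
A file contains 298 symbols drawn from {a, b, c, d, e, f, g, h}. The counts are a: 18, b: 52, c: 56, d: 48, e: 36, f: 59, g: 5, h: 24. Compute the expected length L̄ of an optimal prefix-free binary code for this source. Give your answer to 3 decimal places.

Probabilities are the counts divided by 298.
Repeatedly combine the two least-probable nodes; the expected code length is the sum of the merged weights.
merge 5/298 + 9/149 → 23/298
merge 23/298 + 12/149 → 47/298
merge 18/149 + 47/298 → 83/298
merge 24/149 + 26/149 → 50/149
merge 28/149 + 59/298 → 115/298
merge 83/298 + 50/149 → 183/298
merge 115/298 + 183/298 → 1
L = 23/298 + 47/298 + 83/298 + 50/149 + 115/298 + 183/298 + 1 = 849/298 ≈ 2.849 bits/symbol.

2.849 bits/symbol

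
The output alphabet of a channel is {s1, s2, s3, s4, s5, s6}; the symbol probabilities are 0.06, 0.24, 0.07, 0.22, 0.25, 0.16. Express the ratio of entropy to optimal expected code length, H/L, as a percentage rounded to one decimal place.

Entropy H = −Σ p log₂ p ≈ 2.4098 bits.
Huffman merges: 3/50+7/100→13/100; 13/100+4/25→29/100; 11/50+6/25→23/50; 1/4+29/100→27/50; 23/50+27/50→1. L = 121/50 ≈ 2.4200.
Efficiency = H/L = 2.4098/2.4200 = 99.6%.

99.6%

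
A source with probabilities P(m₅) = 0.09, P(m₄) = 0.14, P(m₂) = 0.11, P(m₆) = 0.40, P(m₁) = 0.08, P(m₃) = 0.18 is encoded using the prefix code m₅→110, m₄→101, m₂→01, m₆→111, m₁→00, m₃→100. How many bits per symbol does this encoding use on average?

2.81 bits/symbol

L̄ = Σ pᵢ·ℓᵢ = 0.09·3 + 0.14·3 + 0.11·2 + 0.40·3 + 0.08·2 + 0.18·3 = 2.81 bits/symbol.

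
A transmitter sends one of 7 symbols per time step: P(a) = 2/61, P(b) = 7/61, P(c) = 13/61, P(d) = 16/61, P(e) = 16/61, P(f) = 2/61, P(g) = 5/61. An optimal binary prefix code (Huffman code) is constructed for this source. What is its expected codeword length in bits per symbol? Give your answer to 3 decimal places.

Repeatedly combine the two least-probable nodes; the expected code length is the sum of the merged weights.
merge 2/61 + 2/61 → 4/61
merge 4/61 + 5/61 → 9/61
merge 7/61 + 9/61 → 16/61
merge 13/61 + 16/61 → 29/61
merge 16/61 + 16/61 → 32/61
merge 29/61 + 32/61 → 1
L = 4/61 + 9/61 + 16/61 + 29/61 + 32/61 + 1 = 151/61 ≈ 2.475 bits/symbol.

2.475 bits/symbol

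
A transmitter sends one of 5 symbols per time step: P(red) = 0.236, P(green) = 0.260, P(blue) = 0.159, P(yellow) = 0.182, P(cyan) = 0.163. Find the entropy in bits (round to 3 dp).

2.293 bits

H = −Σ pᵢ log₂ pᵢ.
−0.236·log₂(0.236) = 0.4916
−0.260·log₂(0.260) = 0.5053
−0.159·log₂(0.159) = 0.4218
−0.182·log₂(0.182) = 0.4474
−0.163·log₂(0.163) = 0.4266
Sum ≈ 2.2927 → 2.293 bits.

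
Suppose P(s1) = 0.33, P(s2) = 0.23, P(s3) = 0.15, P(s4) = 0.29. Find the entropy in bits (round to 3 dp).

1.944 bits

H = −Σ pᵢ log₂ pᵢ.
−0.33·log₂(0.33) = 0.5278
−0.23·log₂(0.23) = 0.4877
−0.15·log₂(0.15) = 0.4105
−0.29·log₂(0.29) = 0.5179
Sum ≈ 1.9439 → 1.944 bits.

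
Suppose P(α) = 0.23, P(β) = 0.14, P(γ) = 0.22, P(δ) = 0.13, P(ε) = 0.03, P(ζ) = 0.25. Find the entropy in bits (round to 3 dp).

H = −Σ pᵢ log₂ pᵢ.
−0.23·log₂(0.23) = 0.4877
−0.14·log₂(0.14) = 0.3971
−0.22·log₂(0.22) = 0.4806
−0.13·log₂(0.13) = 0.3826
−0.03·log₂(0.03) = 0.1518
−0.25·log₂(0.25) = 0.5000
Sum ≈ 2.3998 → 2.400 bits.

2.400 bits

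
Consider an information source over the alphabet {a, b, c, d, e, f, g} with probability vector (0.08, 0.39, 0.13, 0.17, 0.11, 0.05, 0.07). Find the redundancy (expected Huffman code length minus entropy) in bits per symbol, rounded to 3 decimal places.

0.057 bits

Entropy H = −Σ p log₂ p ≈ 2.4735 bits.
Huffman merges: 1/20+7/100→3/25; 2/25+11/100→19/100; 3/25+13/100→1/4; 17/100+19/100→9/25; 1/4+9/25→61/100; 39/100+61/100→1. L = 253/100 ≈ 2.5300.
L − H = 2.5300 − 2.4735 = 0.057 bits.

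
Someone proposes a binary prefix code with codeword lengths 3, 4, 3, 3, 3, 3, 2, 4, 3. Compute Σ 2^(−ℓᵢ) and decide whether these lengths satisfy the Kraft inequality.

1.125; no

With common denominator 2^4 = 16: Σ 2^(−ℓᵢ) = 2/16 + 1/16 + 2/16 + 2/16 + 2/16 + 2/16 + 4/16 + 1/16 + 2/16 = 18/16 = 1.125.
Kraft's inequality requires Σ ≤ 1; here Σ = 1.125 > 1, so no such prefix code exists.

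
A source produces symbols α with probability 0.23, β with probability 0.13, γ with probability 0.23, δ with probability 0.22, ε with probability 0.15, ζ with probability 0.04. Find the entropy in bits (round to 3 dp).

H = −Σ pᵢ log₂ pᵢ.
−0.23·log₂(0.23) = 0.4877
−0.13·log₂(0.13) = 0.3826
−0.23·log₂(0.23) = 0.4877
−0.22·log₂(0.22) = 0.4806
−0.15·log₂(0.15) = 0.4105
−0.04·log₂(0.04) = 0.1858
Sum ≈ 2.4349 → 2.435 bits.

2.435 bits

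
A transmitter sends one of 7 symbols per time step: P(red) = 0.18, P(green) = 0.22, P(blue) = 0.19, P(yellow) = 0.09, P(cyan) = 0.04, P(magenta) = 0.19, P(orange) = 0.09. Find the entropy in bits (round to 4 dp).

2.6474 bits

H = −Σ pᵢ log₂ pᵢ.
−0.18·log₂(0.18) = 0.4453
−0.22·log₂(0.22) = 0.4806
−0.19·log₂(0.19) = 0.4552
−0.09·log₂(0.09) = 0.3127
−0.04·log₂(0.04) = 0.1858
−0.19·log₂(0.19) = 0.4552
−0.09·log₂(0.09) = 0.3127
Sum ≈ 2.6474 → 2.6474 bits.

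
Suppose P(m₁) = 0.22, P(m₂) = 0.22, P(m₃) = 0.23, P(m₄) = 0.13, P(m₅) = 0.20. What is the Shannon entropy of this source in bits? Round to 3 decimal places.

2.296 bits

H = −Σ pᵢ log₂ pᵢ.
−0.22·log₂(0.22) = 0.4806
−0.22·log₂(0.22) = 0.4806
−0.23·log₂(0.23) = 0.4877
−0.13·log₂(0.13) = 0.3826
−0.20·log₂(0.20) = 0.4644
Sum ≈ 2.2958 → 2.296 bits.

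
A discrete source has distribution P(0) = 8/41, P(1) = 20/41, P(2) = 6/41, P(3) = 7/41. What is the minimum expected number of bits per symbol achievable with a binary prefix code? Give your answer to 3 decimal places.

1.829 bits/symbol

Repeatedly combine the two least-probable nodes; the expected code length is the sum of the merged weights.
merge 6/41 + 7/41 → 13/41
merge 8/41 + 13/41 → 21/41
merge 20/41 + 21/41 → 1
L = 13/41 + 21/41 + 1 = 75/41 ≈ 1.829 bits/symbol.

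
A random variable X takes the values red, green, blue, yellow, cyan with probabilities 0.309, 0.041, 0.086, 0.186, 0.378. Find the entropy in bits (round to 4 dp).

H = −Σ pᵢ log₂ pᵢ.
−0.309·log₂(0.309) = 0.5235
−0.041·log₂(0.041) = 0.1889
−0.086·log₂(0.086) = 0.3044
−0.186·log₂(0.186) = 0.4514
−0.378·log₂(0.378) = 0.5305
Sum ≈ 1.9988 → 1.9988 bits.

1.9988 bits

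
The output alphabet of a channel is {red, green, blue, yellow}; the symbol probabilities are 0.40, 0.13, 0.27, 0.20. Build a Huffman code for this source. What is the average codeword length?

1.93 bits/symbol

Repeatedly combine the two least-probable nodes; the expected code length is the sum of the merged weights.
merge 13/100 + 1/5 → 33/100
merge 27/100 + 33/100 → 3/5
merge 2/5 + 3/5 → 1
L = 33/100 + 3/5 + 1 = 193/100 = 1.93 bits/symbol.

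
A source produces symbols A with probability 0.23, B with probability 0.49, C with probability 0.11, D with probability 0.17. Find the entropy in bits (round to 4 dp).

H = −Σ pᵢ log₂ pᵢ.
−0.23·log₂(0.23) = 0.4877
−0.49·log₂(0.49) = 0.5043
−0.11·log₂(0.11) = 0.3503
−0.17·log₂(0.17) = 0.4346
Sum ≈ 1.7768 → 1.7768 bits.

1.7768 bits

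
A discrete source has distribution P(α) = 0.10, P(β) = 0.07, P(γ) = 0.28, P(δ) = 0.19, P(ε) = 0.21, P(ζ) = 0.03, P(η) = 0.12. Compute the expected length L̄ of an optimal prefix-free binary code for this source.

Repeatedly combine the two least-probable nodes; the expected code length is the sum of the merged weights.
merge 3/100 + 7/100 → 1/10
merge 1/10 + 1/10 → 1/5
merge 3/25 + 19/100 → 31/100
merge 1/5 + 21/100 → 41/100
merge 7/25 + 31/100 → 59/100
merge 41/100 + 59/100 → 1
L = 1/10 + 1/5 + 31/100 + 41/100 + 59/100 + 1 = 261/100 = 2.61 bits/symbol.

2.61 bits/symbol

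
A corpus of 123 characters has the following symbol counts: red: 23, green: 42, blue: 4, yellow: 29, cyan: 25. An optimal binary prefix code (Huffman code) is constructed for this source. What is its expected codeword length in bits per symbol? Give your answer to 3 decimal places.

2.220 bits/symbol

Probabilities are the counts divided by 123.
Repeatedly combine the two least-probable nodes; the expected code length is the sum of the merged weights.
merge 4/123 + 23/123 → 9/41
merge 25/123 + 9/41 → 52/123
merge 29/123 + 14/41 → 71/123
merge 52/123 + 71/123 → 1
L = 9/41 + 52/123 + 71/123 + 1 = 91/41 ≈ 2.220 bits/symbol.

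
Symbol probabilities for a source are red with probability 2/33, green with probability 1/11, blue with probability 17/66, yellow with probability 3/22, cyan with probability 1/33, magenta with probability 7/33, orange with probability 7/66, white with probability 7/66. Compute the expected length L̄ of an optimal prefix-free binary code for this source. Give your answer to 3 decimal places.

Repeatedly combine the two least-probable nodes; the expected code length is the sum of the merged weights.
merge 1/33 + 2/33 → 1/11
merge 1/11 + 1/11 → 2/11
merge 7/66 + 7/66 → 7/33
merge 3/22 + 2/11 → 7/22
merge 7/33 + 7/33 → 14/33
merge 17/66 + 7/22 → 19/33
merge 14/33 + 19/33 → 1
L = 1/11 + 2/11 + 7/33 + 7/22 + 14/33 + 19/33 + 1 = 185/66 ≈ 2.803 bits/symbol.

2.803 bits/symbol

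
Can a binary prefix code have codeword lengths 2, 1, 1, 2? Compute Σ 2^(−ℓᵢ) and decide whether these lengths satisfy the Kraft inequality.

1.5; no

With common denominator 2^2 = 4: Σ 2^(−ℓᵢ) = 1/4 + 2/4 + 2/4 + 1/4 = 6/4 = 1.5.
Kraft's inequality requires Σ ≤ 1; here Σ = 1.5 > 1, so no such prefix code exists.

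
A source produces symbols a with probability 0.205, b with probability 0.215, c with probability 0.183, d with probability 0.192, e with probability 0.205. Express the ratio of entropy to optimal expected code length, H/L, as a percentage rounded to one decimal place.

97.7%

Entropy H = −Σ p log₂ p ≈ 2.3197 bits.
Huffman merges: 183/1000+24/125→3/8; 41/200+41/200→41/100; 43/200+3/8→59/100; 41/100+59/100→1. L = 19/8 ≈ 2.3750.
Efficiency = H/L = 2.3197/2.3750 = 97.7%.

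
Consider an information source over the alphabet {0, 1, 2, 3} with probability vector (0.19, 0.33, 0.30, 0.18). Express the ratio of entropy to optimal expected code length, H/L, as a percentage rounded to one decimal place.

Entropy H = −Σ p log₂ p ≈ 1.9494 bits.
Huffman merges: 9/50+19/100→37/100; 3/10+33/100→63/100; 37/100+63/100→1. L = 2 ≈ 2.0000.
Efficiency = H/L = 1.9494/2.0000 = 97.5%.

97.5%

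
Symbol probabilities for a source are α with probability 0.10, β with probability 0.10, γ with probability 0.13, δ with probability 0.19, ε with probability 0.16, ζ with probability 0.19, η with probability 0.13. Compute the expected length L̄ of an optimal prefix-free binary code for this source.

Repeatedly combine the two least-probable nodes; the expected code length is the sum of the merged weights.
merge 1/10 + 1/10 → 1/5
merge 13/100 + 13/100 → 13/50
merge 4/25 + 19/100 → 7/20
merge 19/100 + 1/5 → 39/100
merge 13/50 + 7/20 → 61/100
merge 39/100 + 61/100 → 1
L = 1/5 + 13/50 + 7/20 + 39/100 + 61/100 + 1 = 281/100 = 2.81 bits/symbol.

2.81 bits/symbol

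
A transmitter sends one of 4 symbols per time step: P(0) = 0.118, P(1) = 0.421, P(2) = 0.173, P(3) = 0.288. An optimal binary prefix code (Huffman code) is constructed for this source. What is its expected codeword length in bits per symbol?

1.87 bits/symbol

Repeatedly combine the two least-probable nodes; the expected code length is the sum of the merged weights.
merge 59/500 + 173/1000 → 291/1000
merge 36/125 + 291/1000 → 579/1000
merge 421/1000 + 579/1000 → 1
L = 291/1000 + 579/1000 + 1 = 187/100 = 1.87 bits/symbol.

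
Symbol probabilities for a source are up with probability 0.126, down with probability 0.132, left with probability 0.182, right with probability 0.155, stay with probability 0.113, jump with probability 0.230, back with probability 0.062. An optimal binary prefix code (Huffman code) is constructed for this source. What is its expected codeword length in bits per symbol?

2.763 bits/symbol

Repeatedly combine the two least-probable nodes; the expected code length is the sum of the merged weights.
merge 31/500 + 113/1000 → 7/40
merge 63/500 + 33/250 → 129/500
merge 31/200 + 7/40 → 33/100
merge 91/500 + 23/100 → 103/250
merge 129/500 + 33/100 → 147/250
merge 103/250 + 147/250 → 1
L = 7/40 + 129/500 + 33/100 + 103/250 + 147/250 + 1 = 2763/1000 = 2.763 bits/symbol.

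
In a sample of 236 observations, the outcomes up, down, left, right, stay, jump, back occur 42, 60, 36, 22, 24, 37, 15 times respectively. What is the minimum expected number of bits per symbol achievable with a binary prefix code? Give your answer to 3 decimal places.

2.725 bits/symbol

Probabilities are the counts divided by 236.
Repeatedly combine the two least-probable nodes; the expected code length is the sum of the merged weights.
merge 15/236 + 11/118 → 37/236
merge 6/59 + 9/59 → 15/59
merge 37/236 + 37/236 → 37/118
merge 21/118 + 15/59 → 51/118
merge 15/59 + 37/118 → 67/118
merge 51/118 + 67/118 → 1
L = 37/236 + 15/59 + 37/118 + 51/118 + 67/118 + 1 = 643/236 ≈ 2.725 bits/symbol.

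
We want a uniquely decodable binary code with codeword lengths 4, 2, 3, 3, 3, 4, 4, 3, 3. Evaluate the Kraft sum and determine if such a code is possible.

With common denominator 2^4 = 16: Σ 2^(−ℓᵢ) = 1/16 + 4/16 + 2/16 + 2/16 + 2/16 + 1/16 + 1/16 + 2/16 + 2/16 = 17/16 = 1.0625.
Kraft's inequality requires Σ ≤ 1; here Σ = 1.0625 > 1, so no such prefix code exists.

1.0625; no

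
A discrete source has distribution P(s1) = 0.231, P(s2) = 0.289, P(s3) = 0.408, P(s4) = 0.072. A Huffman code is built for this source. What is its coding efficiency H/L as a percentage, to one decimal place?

Entropy H = −Σ p log₂ p ≈ 1.8069 bits.
Huffman merges: 9/125+231/1000→303/1000; 289/1000+303/1000→74/125; 51/125+74/125→1. L = 379/200 ≈ 1.8950.
Efficiency = H/L = 1.8069/1.8950 = 95.4%.

95.4%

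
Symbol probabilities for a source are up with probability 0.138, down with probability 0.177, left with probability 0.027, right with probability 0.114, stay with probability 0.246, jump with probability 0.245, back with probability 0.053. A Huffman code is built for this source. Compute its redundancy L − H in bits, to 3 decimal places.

Entropy H = −Σ p log₂ p ≈ 2.5538 bits.
Huffman merges: 27/1000+53/1000→2/25; 2/25+57/500→97/500; 69/500+177/1000→63/200; 97/500+49/200→439/1000; 123/500+63/200→561/1000; 439/1000+561/1000→1. L = 2589/1000 ≈ 2.5890.
L − H = 2.5890 − 2.5538 = 0.035 bits.

0.035 bits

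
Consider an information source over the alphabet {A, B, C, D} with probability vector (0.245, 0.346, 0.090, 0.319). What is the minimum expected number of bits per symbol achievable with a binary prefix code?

Repeatedly combine the two least-probable nodes; the expected code length is the sum of the merged weights.
merge 9/100 + 49/200 → 67/200
merge 319/1000 + 67/200 → 327/500
merge 173/500 + 327/500 → 1
L = 67/200 + 327/500 + 1 = 1989/1000 = 1.989 bits/symbol.

1.989 bits/symbol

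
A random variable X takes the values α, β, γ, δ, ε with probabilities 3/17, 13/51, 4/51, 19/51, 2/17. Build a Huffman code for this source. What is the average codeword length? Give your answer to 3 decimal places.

Repeatedly combine the two least-probable nodes; the expected code length is the sum of the merged weights.
merge 4/51 + 2/17 → 10/51
merge 3/17 + 10/51 → 19/51
merge 13/51 + 19/51 → 32/51
merge 19/51 + 32/51 → 1
L = 10/51 + 19/51 + 32/51 + 1 = 112/51 ≈ 2.196 bits/symbol.

2.196 bits/symbol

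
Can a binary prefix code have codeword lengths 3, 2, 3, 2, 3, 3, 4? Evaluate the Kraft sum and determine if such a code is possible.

1.0625; no

With common denominator 2^4 = 16: Σ 2^(−ℓᵢ) = 2/16 + 4/16 + 2/16 + 4/16 + 2/16 + 2/16 + 1/16 = 17/16 = 1.0625.
Kraft's inequality requires Σ ≤ 1; here Σ = 1.0625 > 1, so no such prefix code exists.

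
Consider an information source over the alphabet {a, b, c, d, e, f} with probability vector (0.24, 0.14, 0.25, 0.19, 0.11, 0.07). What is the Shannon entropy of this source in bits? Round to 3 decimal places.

2.465 bits

H = −Σ pᵢ log₂ pᵢ.
−0.24·log₂(0.24) = 0.4941
−0.14·log₂(0.14) = 0.3971
−0.25·log₂(0.25) = 0.5000
−0.19·log₂(0.19) = 0.4552
−0.11·log₂(0.11) = 0.3503
−0.07·log₂(0.07) = 0.2686
Sum ≈ 2.4653 → 2.465 bits.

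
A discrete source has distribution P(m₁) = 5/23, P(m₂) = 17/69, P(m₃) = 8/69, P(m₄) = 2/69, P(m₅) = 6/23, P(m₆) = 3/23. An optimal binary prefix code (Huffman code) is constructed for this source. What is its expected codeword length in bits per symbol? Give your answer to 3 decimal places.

2.420 bits/symbol

Repeatedly combine the two least-probable nodes; the expected code length is the sum of the merged weights.
merge 2/69 + 8/69 → 10/69
merge 3/23 + 10/69 → 19/69
merge 5/23 + 17/69 → 32/69
merge 6/23 + 19/69 → 37/69
merge 32/69 + 37/69 → 1
L = 10/69 + 19/69 + 32/69 + 37/69 + 1 = 167/69 ≈ 2.420 bits/symbol.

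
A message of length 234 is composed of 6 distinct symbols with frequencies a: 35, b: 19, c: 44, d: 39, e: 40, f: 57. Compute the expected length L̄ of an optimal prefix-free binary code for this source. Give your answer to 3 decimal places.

Probabilities are the counts divided by 234.
Repeatedly combine the two least-probable nodes; the expected code length is the sum of the merged weights.
merge 19/234 + 35/234 → 3/13
merge 1/6 + 20/117 → 79/234
merge 22/117 + 3/13 → 49/117
merge 19/78 + 79/234 → 68/117
merge 49/117 + 68/117 → 1
L = 3/13 + 79/234 + 49/117 + 68/117 + 1 = 601/234 ≈ 2.568 bits/symbol.

2.568 bits/symbol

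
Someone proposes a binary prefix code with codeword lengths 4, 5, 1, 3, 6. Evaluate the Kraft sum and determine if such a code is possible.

0.734375; yes

With common denominator 2^6 = 64: Σ 2^(−ℓᵢ) = 4/64 + 2/64 + 32/64 + 8/64 + 1/64 = 47/64 = 0.734375.
Kraft's inequality requires Σ ≤ 1; here Σ = 0.734375 ≤ 1, so such a prefix code exists.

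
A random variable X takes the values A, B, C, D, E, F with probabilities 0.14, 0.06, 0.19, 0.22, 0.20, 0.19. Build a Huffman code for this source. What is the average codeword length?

Repeatedly combine the two least-probable nodes; the expected code length is the sum of the merged weights.
merge 3/50 + 7/50 → 1/5
merge 19/100 + 19/100 → 19/50
merge 1/5 + 1/5 → 2/5
merge 11/50 + 19/50 → 3/5
merge 2/5 + 3/5 → 1
L = 1/5 + 19/50 + 2/5 + 3/5 + 1 = 129/50 = 2.58 bits/symbol.

2.58 bits/symbol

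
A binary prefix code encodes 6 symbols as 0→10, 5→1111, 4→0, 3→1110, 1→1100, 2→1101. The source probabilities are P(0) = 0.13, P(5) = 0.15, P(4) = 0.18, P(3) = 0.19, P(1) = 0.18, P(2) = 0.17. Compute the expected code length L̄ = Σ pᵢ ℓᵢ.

3.2 bits/symbol

L̄ = Σ pᵢ·ℓᵢ = 0.13·2 + 0.15·4 + 0.18·1 + 0.19·4 + 0.18·4 + 0.17·4 = 3.2 bits/symbol.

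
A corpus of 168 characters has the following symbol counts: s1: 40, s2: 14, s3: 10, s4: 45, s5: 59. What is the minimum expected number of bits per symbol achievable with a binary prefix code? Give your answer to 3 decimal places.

Probabilities are the counts divided by 168.
Repeatedly combine the two least-probable nodes; the expected code length is the sum of the merged weights.
merge 5/84 + 1/12 → 1/7
merge 1/7 + 5/21 → 8/21
merge 15/56 + 59/168 → 13/21
merge 8/21 + 13/21 → 1
L = 1/7 + 8/21 + 13/21 + 1 = 15/7 ≈ 2.143 bits/symbol.

2.143 bits/symbol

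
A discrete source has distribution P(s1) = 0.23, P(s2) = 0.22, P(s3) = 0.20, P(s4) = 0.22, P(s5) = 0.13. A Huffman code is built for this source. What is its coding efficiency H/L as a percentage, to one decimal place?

98.5%

Entropy H = −Σ p log₂ p ≈ 2.2958 bits.
Huffman merges: 13/100+1/5→33/100; 11/50+11/50→11/25; 23/100+33/100→14/25; 11/25+14/25→1. L = 233/100 ≈ 2.3300.
Efficiency = H/L = 2.2958/2.3300 = 98.5%.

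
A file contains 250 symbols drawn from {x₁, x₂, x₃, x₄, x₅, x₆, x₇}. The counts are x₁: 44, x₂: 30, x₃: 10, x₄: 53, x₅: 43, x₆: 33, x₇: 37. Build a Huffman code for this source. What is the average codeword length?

2.772 bits/symbol

Probabilities are the counts divided by 250.
Repeatedly combine the two least-probable nodes; the expected code length is the sum of the merged weights.
merge 1/25 + 3/25 → 4/25
merge 33/250 + 37/250 → 7/25
merge 4/25 + 43/250 → 83/250
merge 22/125 + 53/250 → 97/250
merge 7/25 + 83/250 → 153/250
merge 97/250 + 153/250 → 1
L = 4/25 + 7/25 + 83/250 + 97/250 + 153/250 + 1 = 693/250 = 2.772 bits/symbol.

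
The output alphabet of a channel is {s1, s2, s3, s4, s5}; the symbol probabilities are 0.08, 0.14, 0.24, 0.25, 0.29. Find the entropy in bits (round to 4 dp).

2.2007 bits

H = −Σ pᵢ log₂ pᵢ.
−0.08·log₂(0.08) = 0.2915
−0.14·log₂(0.14) = 0.3971
−0.24·log₂(0.24) = 0.4941
−0.25·log₂(0.25) = 0.5000
−0.29·log₂(0.29) = 0.5179
Sum ≈ 2.2007 → 2.2007 bits.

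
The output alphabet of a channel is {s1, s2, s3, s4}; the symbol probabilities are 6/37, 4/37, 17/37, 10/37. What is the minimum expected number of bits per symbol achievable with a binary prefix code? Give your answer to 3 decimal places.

1.811 bits/symbol

Repeatedly combine the two least-probable nodes; the expected code length is the sum of the merged weights.
merge 4/37 + 6/37 → 10/37
merge 10/37 + 10/37 → 20/37
merge 17/37 + 20/37 → 1
L = 10/37 + 20/37 + 1 = 67/37 ≈ 1.811 bits/symbol.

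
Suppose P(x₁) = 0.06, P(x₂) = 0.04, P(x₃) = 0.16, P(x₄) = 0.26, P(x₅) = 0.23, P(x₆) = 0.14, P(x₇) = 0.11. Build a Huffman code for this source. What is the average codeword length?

Repeatedly combine the two least-probable nodes; the expected code length is the sum of the merged weights.
merge 1/25 + 3/50 → 1/10
merge 1/10 + 11/100 → 21/100
merge 7/50 + 4/25 → 3/10
merge 21/100 + 23/100 → 11/25
merge 13/50 + 3/10 → 14/25
merge 11/25 + 14/25 → 1
L = 1/10 + 21/100 + 3/10 + 11/25 + 14/25 + 1 = 261/100 = 2.61 bits/symbol.

2.61 bits/symbol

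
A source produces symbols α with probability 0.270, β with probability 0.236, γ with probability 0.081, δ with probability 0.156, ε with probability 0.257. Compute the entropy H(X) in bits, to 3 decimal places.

H = −Σ pᵢ log₂ pᵢ.
−0.270·log₂(0.270) = 0.5100
−0.236·log₂(0.236) = 0.4916
−0.081·log₂(0.081) = 0.2937
−0.156·log₂(0.156) = 0.4181
−0.257·log₂(0.257) = 0.5038
Sum ≈ 2.2172 → 2.217 bits.

2.217 bits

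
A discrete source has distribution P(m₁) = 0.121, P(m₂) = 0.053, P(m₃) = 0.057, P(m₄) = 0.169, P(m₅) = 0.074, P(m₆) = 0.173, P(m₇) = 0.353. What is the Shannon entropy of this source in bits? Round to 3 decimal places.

2.508 bits

H = −Σ pᵢ log₂ pᵢ.
−0.121·log₂(0.121) = 0.3687
−0.053·log₂(0.053) = 0.2246
−0.057·log₂(0.057) = 0.2356
−0.169·log₂(0.169) = 0.4335
−0.074·log₂(0.074) = 0.2780
−0.173·log₂(0.173) = 0.4379
−0.353·log₂(0.353) = 0.5303
Sum ≈ 2.5085 → 2.508 bits.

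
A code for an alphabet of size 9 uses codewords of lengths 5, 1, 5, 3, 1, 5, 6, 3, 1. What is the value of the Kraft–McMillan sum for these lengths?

With common denominator 2^6 = 64: Σ 2^(−ℓᵢ) = 2/64 + 32/64 + 2/64 + 8/64 + 32/64 + 2/64 + 1/64 + 8/64 + 32/64 = 119/64 = 1.859375.

1.859375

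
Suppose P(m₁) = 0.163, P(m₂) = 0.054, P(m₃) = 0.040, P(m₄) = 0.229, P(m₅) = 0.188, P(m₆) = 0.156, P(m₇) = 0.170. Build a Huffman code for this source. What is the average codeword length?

2.677 bits/symbol

Repeatedly combine the two least-probable nodes; the expected code length is the sum of the merged weights.
merge 1/25 + 27/500 → 47/500
merge 47/500 + 39/250 → 1/4
merge 163/1000 + 17/100 → 333/1000
merge 47/250 + 229/1000 → 417/1000
merge 1/4 + 333/1000 → 583/1000
merge 417/1000 + 583/1000 → 1
L = 47/500 + 1/4 + 333/1000 + 417/1000 + 583/1000 + 1 = 2677/1000 = 2.677 bits/symbol.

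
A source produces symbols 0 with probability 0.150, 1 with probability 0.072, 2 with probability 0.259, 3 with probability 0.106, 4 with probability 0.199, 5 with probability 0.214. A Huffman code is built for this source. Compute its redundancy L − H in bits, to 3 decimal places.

0.035 bits

Entropy H = −Σ p log₂ p ≈ 2.4714 bits.
Huffman merges: 9/125+53/500→89/500; 3/20+89/500→41/125; 199/1000+107/500→413/1000; 259/1000+41/125→587/1000; 413/1000+587/1000→1. L = 1253/500 ≈ 2.5060.
L − H = 2.5060 − 2.4714 = 0.035 bits.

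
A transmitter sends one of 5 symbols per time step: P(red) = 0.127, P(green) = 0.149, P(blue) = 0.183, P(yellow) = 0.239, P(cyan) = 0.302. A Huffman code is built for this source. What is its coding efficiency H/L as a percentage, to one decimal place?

Entropy H = −Σ p log₂ p ≈ 2.2509 bits.
Huffman merges: 127/1000+149/1000→69/250; 183/1000+239/1000→211/500; 69/250+151/500→289/500; 211/500+289/500→1. L = 569/250 ≈ 2.2760.
Efficiency = H/L = 2.2509/2.2760 = 98.9%.

98.9%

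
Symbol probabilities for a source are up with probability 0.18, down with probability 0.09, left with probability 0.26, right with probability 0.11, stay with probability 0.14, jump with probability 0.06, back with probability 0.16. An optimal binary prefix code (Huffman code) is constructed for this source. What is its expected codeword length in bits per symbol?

Repeatedly combine the two least-probable nodes; the expected code length is the sum of the merged weights.
merge 3/50 + 9/100 → 3/20
merge 11/100 + 7/50 → 1/4
merge 3/20 + 4/25 → 31/100
merge 9/50 + 1/4 → 43/100
merge 13/50 + 31/100 → 57/100
merge 43/100 + 57/100 → 1
L = 3/20 + 1/4 + 31/100 + 43/100 + 57/100 + 1 = 271/100 = 2.71 bits/symbol.

2.71 bits/symbol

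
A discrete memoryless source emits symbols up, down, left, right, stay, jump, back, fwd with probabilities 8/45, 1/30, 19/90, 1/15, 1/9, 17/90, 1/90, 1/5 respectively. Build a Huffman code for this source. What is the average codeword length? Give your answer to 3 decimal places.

Repeatedly combine the two least-probable nodes; the expected code length is the sum of the merged weights.
merge 1/90 + 1/30 → 2/45
merge 2/45 + 1/15 → 1/9
merge 1/9 + 1/9 → 2/9
merge 8/45 + 17/90 → 11/30
merge 1/5 + 19/90 → 37/90
merge 2/9 + 11/30 → 53/90
merge 37/90 + 53/90 → 1
L = 2/45 + 1/9 + 2/9 + 11/30 + 37/90 + 53/90 + 1 = 247/90 ≈ 2.744 bits/symbol.

2.744 bits/symbol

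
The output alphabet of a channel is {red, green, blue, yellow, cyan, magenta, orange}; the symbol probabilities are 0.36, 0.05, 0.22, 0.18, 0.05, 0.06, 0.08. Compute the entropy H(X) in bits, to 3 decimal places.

H = −Σ pᵢ log₂ pᵢ.
−0.36·log₂(0.36) = 0.5306
−0.05·log₂(0.05) = 0.2161
−0.22·log₂(0.22) = 0.4806
−0.18·log₂(0.18) = 0.4453
−0.05·log₂(0.05) = 0.2161
−0.06·log₂(0.06) = 0.2435
−0.08·log₂(0.08) = 0.2915
Sum ≈ 2.4237 → 2.424 bits.

2.424 bits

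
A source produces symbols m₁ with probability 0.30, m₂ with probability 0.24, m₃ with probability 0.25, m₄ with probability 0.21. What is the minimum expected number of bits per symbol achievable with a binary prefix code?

2 bits/symbol

Repeatedly combine the two least-probable nodes; the expected code length is the sum of the merged weights.
merge 21/100 + 6/25 → 9/20
merge 1/4 + 3/10 → 11/20
merge 9/20 + 11/20 → 1
L = 9/20 + 11/20 + 1 = 2 bits/symbol.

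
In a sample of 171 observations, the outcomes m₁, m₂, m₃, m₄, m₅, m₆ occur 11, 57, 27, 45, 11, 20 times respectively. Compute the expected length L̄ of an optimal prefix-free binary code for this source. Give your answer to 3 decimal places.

Probabilities are the counts divided by 171.
Repeatedly combine the two least-probable nodes; the expected code length is the sum of the merged weights.
merge 11/171 + 11/171 → 22/171
merge 20/171 + 22/171 → 14/57
merge 3/19 + 14/57 → 23/57
merge 5/19 + 1/3 → 34/57
merge 23/57 + 34/57 → 1
L = 22/171 + 14/57 + 23/57 + 34/57 + 1 = 406/171 ≈ 2.374 bits/symbol.

2.374 bits/symbol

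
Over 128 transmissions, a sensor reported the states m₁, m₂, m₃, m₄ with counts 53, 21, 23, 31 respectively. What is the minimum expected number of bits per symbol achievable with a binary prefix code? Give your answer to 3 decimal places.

Probabilities are the counts divided by 128.
Repeatedly combine the two least-probable nodes; the expected code length is the sum of the merged weights.
merge 21/128 + 23/128 → 11/32
merge 31/128 + 11/32 → 75/128
merge 53/128 + 75/128 → 1
L = 11/32 + 75/128 + 1 = 247/128 ≈ 1.930 bits/symbol.

1.930 bits/symbol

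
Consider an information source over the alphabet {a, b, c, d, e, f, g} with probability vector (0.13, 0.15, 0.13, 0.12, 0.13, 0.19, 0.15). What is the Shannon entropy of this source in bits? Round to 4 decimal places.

H = −Σ pᵢ log₂ pᵢ.
−0.13·log₂(0.13) = 0.3826
−0.15·log₂(0.15) = 0.4105
−0.13·log₂(0.13) = 0.3826
−0.12·log₂(0.12) = 0.3671
−0.13·log₂(0.13) = 0.3826
−0.19·log₂(0.19) = 0.4552
−0.15·log₂(0.15) = 0.4105
Sum ≈ 2.7913 → 2.7913 bits.

2.7913 bits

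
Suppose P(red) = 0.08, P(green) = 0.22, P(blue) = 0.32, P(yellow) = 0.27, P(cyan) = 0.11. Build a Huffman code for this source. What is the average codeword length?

2.19 bits/symbol

Repeatedly combine the two least-probable nodes; the expected code length is the sum of the merged weights.
merge 2/25 + 11/100 → 19/100
merge 19/100 + 11/50 → 41/100
merge 27/100 + 8/25 → 59/100
merge 41/100 + 59/100 → 1
L = 19/100 + 41/100 + 59/100 + 1 = 219/100 = 2.19 bits/symbol.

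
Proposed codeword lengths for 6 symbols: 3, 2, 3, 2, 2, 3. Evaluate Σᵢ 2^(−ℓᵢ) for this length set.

1.125

With common denominator 2^3 = 8: Σ 2^(−ℓᵢ) = 1/8 + 2/8 + 1/8 + 2/8 + 2/8 + 1/8 = 9/8 = 1.125.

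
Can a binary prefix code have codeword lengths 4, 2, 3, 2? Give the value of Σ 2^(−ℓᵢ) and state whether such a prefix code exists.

0.6875; yes

With common denominator 2^4 = 16: Σ 2^(−ℓᵢ) = 1/16 + 4/16 + 2/16 + 4/16 = 11/16 = 0.6875.
Kraft's inequality requires Σ ≤ 1; here Σ = 0.6875 ≤ 1, so such a prefix code exists.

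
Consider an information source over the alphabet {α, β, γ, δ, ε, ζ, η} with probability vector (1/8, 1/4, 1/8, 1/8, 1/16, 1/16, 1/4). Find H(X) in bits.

2.625 bits

Each probability is a power of 1/2, so log₂(1/p) is an integer.
H = Σ p·log₂(1/p) = 1/8·3 + 1/4·2 + 1/8·3 + 1/8·3 + 1/16·4 + 1/16·4 + 1/4·2 = 2.625 bits.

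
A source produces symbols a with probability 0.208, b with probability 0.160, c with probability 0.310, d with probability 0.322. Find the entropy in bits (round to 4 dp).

1.9444 bits

H = −Σ pᵢ log₂ pᵢ.
−0.208·log₂(0.208) = 0.4712
−0.160·log₂(0.160) = 0.4230
−0.310·log₂(0.310) = 0.5238
−0.322·log₂(0.322) = 0.5264
Sum ≈ 1.9444 → 1.9444 bits.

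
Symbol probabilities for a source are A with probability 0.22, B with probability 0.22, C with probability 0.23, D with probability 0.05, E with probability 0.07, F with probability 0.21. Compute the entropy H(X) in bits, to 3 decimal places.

H = −Σ pᵢ log₂ pᵢ.
−0.22·log₂(0.22) = 0.4806
−0.22·log₂(0.22) = 0.4806
−0.23·log₂(0.23) = 0.4877
−0.05·log₂(0.05) = 0.2161
−0.07·log₂(0.07) = 0.2686
−0.21·log₂(0.21) = 0.4728
Sum ≈ 2.4063 → 2.406 bits.

2.406 bits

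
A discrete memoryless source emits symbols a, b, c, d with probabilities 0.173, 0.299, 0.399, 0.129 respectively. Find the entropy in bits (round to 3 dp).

1.869 bits

H = −Σ pᵢ log₂ pᵢ.
−0.173·log₂(0.173) = 0.4379
−0.299·log₂(0.299) = 0.5208
−0.399·log₂(0.399) = 0.5289
−0.129·log₂(0.129) = 0.3811
Sum ≈ 1.8687 → 1.869 bits.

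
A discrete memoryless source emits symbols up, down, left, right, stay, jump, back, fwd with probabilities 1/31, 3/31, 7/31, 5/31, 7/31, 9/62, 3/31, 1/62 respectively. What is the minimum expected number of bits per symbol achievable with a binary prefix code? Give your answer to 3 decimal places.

Repeatedly combine the two least-probable nodes; the expected code length is the sum of the merged weights.
merge 1/62 + 1/31 → 3/62
merge 3/62 + 3/31 → 9/62
merge 3/31 + 9/62 → 15/62
merge 9/62 + 5/31 → 19/62
merge 7/31 + 7/31 → 14/31
merge 15/62 + 19/62 → 17/31
merge 14/31 + 17/31 → 1
L = 3/62 + 9/62 + 15/62 + 19/62 + 14/31 + 17/31 + 1 = 85/31 ≈ 2.742 bits/symbol.

2.742 bits/symbol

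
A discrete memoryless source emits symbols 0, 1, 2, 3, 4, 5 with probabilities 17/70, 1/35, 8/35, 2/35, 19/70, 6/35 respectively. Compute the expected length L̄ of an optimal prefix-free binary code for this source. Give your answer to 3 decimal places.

2.343 bits/symbol

Repeatedly combine the two least-probable nodes; the expected code length is the sum of the merged weights.
merge 1/35 + 2/35 → 3/35
merge 3/35 + 6/35 → 9/35
merge 8/35 + 17/70 → 33/70
merge 9/35 + 19/70 → 37/70
merge 33/70 + 37/70 → 1
L = 3/35 + 9/35 + 33/70 + 37/70 + 1 = 82/35 ≈ 2.343 bits/symbol.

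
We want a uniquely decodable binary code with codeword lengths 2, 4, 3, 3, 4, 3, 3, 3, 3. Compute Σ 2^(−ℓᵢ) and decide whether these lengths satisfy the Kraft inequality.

1.125; no

With common denominator 2^4 = 16: Σ 2^(−ℓᵢ) = 4/16 + 1/16 + 2/16 + 2/16 + 1/16 + 2/16 + 2/16 + 2/16 + 2/16 = 18/16 = 1.125.
Kraft's inequality requires Σ ≤ 1; here Σ = 1.125 > 1, so no such prefix code exists.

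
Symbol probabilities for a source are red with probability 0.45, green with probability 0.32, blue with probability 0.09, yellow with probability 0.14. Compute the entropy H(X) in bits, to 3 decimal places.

H = −Σ pᵢ log₂ pᵢ.
−0.45·log₂(0.45) = 0.5184
−0.32·log₂(0.32) = 0.5260
−0.09·log₂(0.09) = 0.3127
−0.14·log₂(0.14) = 0.3971
Sum ≈ 1.7542 → 1.754 bits.

1.754 bits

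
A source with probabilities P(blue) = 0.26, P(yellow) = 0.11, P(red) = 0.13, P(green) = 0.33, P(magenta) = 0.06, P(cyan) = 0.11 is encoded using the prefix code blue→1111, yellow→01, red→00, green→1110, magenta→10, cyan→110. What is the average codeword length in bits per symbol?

L̄ = Σ pᵢ·ℓᵢ = 0.26·4 + 0.11·2 + 0.13·2 + 0.33·4 + 0.06·2 + 0.11·3 = 3.29 bits/symbol.

3.29 bits/symbol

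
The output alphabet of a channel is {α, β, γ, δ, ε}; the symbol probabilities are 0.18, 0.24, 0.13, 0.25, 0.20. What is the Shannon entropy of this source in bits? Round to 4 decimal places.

2.2865 bits

H = −Σ pᵢ log₂ pᵢ.
−0.18·log₂(0.18) = 0.4453
−0.24·log₂(0.24) = 0.4941
−0.13·log₂(0.13) = 0.3826
−0.25·log₂(0.25) = 0.5000
−0.20·log₂(0.20) = 0.4644
Sum ≈ 2.2865 → 2.2865 bits.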